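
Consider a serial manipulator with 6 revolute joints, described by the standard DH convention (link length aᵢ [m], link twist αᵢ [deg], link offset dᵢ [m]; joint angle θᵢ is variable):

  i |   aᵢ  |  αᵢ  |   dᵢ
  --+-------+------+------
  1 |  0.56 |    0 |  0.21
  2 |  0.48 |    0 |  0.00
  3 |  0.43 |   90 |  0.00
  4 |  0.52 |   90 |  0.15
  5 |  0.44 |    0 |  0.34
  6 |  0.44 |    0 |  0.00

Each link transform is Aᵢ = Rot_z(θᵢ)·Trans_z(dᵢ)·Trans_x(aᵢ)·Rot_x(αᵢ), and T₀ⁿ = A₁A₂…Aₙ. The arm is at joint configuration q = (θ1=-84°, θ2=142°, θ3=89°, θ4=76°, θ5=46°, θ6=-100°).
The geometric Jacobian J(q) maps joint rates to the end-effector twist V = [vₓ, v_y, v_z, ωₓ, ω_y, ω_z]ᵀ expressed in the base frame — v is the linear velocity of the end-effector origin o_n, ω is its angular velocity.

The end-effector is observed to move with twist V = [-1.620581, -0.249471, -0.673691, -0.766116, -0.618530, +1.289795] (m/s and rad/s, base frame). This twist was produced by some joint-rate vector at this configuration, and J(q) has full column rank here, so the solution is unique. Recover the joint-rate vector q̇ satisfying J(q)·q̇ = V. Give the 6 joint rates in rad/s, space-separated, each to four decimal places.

o_n = [-0.4842, 0.4996, 1.1798]
J₁: ẑ×o_n = [-0.4996, -0.4842, 0.0000], ω = ẑ
J2: z=[0.0000, 0.0000, 1.0000] o=[0.0585, -0.5569, 0.2100] → [-1.0565, -0.5427, 0.0000, 0.0000, 0.0000, 1.0000]
J3: z=[0.0000, 0.0000, 1.0000] o=[0.3129, -0.1499, 0.2100] → [-0.6494, -0.7971, 0.0000, 0.0000, 0.0000, 1.0000]
J4: z=[0.5446, 0.8387, 0.0000] o=[-0.0477, 0.0843, 0.2100] → [0.8134, -0.5282, 0.5922, 0.5446, 0.8387, 0.0000]
J5: z=[-0.8138, 0.5285, -0.2419] o=[-0.0715, 0.2786, 0.7146] → [0.2993, 0.4784, 0.0383, -0.8138, 0.5285, -0.2419]
J6: z=[-0.8138, 0.5285, -0.2419] o=[-0.2378, 0.7640, 0.9289] → [0.0686, 0.2638, 0.3454, -0.8138, 0.5285, -0.2419]
q̇ = J⁺·V = [-0.0020, 0.4050, 0.9630, -0.9360, 0.7430, -0.4280]

-0.0020 0.4050 0.9630 -0.9360 0.7430 -0.4280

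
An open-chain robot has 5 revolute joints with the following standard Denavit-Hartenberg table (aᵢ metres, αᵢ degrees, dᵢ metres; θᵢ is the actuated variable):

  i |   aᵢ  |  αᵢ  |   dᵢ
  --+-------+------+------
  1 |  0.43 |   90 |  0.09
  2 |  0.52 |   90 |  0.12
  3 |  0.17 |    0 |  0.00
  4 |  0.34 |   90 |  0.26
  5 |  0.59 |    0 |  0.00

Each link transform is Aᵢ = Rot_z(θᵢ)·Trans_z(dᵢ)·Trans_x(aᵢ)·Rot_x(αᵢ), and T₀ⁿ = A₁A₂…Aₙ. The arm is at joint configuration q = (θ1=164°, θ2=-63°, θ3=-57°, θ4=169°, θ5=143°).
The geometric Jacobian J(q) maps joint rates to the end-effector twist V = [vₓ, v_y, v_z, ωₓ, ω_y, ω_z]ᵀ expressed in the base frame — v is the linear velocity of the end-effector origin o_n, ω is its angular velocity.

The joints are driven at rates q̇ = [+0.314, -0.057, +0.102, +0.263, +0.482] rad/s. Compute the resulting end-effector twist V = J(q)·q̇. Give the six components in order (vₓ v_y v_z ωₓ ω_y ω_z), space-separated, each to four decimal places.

o_n = [-0.2151, -0.0884, -0.7788]
J₁: ẑ×o_n = [0.0884, -0.2151, 0.0000], ω = ẑ
J2: z=[0.2756, 0.9613, 0.0000] o=[-0.4133, 0.1185, 0.0900] → [-0.8352, 0.2395, -0.2476, 0.2756, 0.9613, 0.0000]
J3: z=[0.8565, -0.2456, -0.4540] o=[-0.6072, 0.2989, -0.3733] → [-0.0762, 0.1693, -0.2354, 0.8565, -0.2456, -0.4540]
J4: z=[0.8565, -0.2456, -0.4540] o=[-0.6869, 0.1735, -0.4558] → [-0.0395, 0.0625, -0.1084, 0.8565, -0.2456, -0.4540]
J5: z=[-0.3014, 0.4761, -0.8261] o=[-0.3217, 0.3967, -0.4604] → [-0.5524, -0.1841, 0.0954, -0.3014, 0.4761, -0.8261]
V = J·q̇ = [-0.2091, -0.1362, 0.0076, 0.1516, 0.0851, -0.2499]

-0.2091 -0.1362 0.0076 0.1516 0.0851 -0.2499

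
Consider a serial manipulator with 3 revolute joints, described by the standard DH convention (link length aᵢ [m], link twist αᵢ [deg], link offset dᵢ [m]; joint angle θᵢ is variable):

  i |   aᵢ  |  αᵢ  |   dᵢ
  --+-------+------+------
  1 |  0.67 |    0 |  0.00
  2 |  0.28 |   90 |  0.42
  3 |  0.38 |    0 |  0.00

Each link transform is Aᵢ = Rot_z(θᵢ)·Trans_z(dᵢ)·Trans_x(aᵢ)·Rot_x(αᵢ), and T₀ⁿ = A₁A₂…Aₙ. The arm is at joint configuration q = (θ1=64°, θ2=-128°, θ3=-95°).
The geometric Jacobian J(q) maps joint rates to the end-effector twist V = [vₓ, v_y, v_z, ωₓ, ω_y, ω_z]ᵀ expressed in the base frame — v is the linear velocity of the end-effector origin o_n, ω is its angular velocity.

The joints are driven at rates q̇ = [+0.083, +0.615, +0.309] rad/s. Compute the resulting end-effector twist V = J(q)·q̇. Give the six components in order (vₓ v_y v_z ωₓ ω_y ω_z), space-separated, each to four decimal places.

0.1562 -0.0052 -0.0102 -0.2777 -0.1355 0.6980

o_n = [0.4019, 0.3803, 0.0414]
J₁: ẑ×o_n = [-0.3803, 0.4019, 0.0000], ω = ẑ
J2: z=[0.0000, 0.0000, 1.0000] o=[0.2937, 0.6022, 0.0000] → [0.2219, 0.1082, -0.0000, 0.0000, 0.0000, 1.0000]
J3: z=[-0.8988, -0.4384, 0.0000] o=[0.4165, 0.3505, 0.4200] → [0.1659, -0.3402, -0.0331, -0.8988, -0.4384, 0.0000]
V = J·q̇ = [0.1562, -0.0052, -0.0102, -0.2777, -0.1355, 0.6980]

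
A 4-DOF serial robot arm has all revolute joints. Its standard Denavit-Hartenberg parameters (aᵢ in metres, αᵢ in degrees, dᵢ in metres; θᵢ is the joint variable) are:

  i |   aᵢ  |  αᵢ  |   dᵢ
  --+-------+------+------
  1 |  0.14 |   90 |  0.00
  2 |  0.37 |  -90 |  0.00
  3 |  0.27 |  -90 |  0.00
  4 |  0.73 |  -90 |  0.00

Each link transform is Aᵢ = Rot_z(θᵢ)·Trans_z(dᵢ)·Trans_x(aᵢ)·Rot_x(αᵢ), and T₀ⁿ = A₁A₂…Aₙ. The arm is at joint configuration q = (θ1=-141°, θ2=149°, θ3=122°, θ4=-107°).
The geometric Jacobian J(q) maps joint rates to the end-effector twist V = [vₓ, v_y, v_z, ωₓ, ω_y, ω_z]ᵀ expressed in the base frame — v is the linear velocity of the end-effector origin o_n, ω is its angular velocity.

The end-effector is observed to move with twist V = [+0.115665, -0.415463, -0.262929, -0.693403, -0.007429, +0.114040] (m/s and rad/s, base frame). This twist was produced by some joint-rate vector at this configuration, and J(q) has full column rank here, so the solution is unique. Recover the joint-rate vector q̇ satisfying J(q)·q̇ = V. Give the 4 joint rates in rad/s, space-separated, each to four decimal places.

o_n = [0.4273, 0.2843, -0.4233]
J₁: ẑ×o_n = [-0.2843, 0.4273, 0.0000], ω = ẑ
J2: z=[-0.6293, 0.7771, 0.0000] o=[-0.1088, -0.0881, 0.0000] → [-0.3289, -0.2664, -0.6510, -0.6293, 0.7771, 0.0000]
J3: z=[0.4003, 0.3241, -0.8572] o=[0.1377, 0.1115, 0.1906] → [-0.0508, -0.0026, -0.0247, 0.4003, 0.3241, -0.8572]
J4: z=[-0.8984, -0.0456, -0.4368] o=[0.1865, -0.1436, 0.1169] → [0.2116, -0.5905, -0.3735, -0.8984, -0.0456, -0.4368]
q̇ = J⁺·V = [-0.5650, 0.3580, -0.8620, 0.1370]

-0.5650 0.3580 -0.8620 0.1370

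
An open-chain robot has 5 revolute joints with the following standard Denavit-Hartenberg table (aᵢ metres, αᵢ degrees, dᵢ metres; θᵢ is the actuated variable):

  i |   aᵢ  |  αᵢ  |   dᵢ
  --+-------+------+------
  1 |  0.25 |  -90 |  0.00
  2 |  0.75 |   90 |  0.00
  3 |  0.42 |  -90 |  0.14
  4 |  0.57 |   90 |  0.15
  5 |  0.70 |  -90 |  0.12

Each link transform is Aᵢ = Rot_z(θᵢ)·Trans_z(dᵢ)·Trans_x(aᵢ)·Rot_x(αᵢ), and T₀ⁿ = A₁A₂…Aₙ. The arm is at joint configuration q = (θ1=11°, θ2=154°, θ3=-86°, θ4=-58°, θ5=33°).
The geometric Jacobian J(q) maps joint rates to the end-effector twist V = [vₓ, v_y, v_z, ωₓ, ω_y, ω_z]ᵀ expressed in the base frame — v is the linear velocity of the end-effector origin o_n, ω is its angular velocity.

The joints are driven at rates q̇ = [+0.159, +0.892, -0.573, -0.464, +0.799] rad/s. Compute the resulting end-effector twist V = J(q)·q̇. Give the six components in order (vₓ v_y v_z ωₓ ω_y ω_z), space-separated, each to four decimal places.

-1.2915 0.0206 0.6726 0.0927 1.5823 0.5171

o_n = [-0.2611, -0.9595, -1.6545]
J₁: ẑ×o_n = [0.9595, -0.2611, 0.0000], ω = ẑ
J2: z=[-0.1908, 0.9816, 0.0000] o=[0.2454, 0.0477, 0.0000] → [-1.6241, -0.3157, 0.6894, -0.1908, 0.9816, 0.0000]
J3: z=[0.4303, 0.0836, -0.8988] o=[-0.4163, -0.0809, -0.3288] → [-0.9006, 0.4310, -0.3911, 0.4303, 0.0836, -0.8988]
J4: z=[-0.8934, -0.1026, -0.4373] o=[-0.3020, -0.4855, -0.4675] → [-0.0855, -1.0784, 0.4277, -0.8934, -0.1026, -0.4373]
J5: z=[0.1188, 0.8849, -0.4504] o=[-0.1891, -0.7599, -0.9768] → [-0.6897, 0.1130, 0.0400, 0.1188, 0.8849, -0.4504]
V = J·q̇ = [-1.2915, 0.0206, 0.6726, 0.0927, 1.5823, 0.5171]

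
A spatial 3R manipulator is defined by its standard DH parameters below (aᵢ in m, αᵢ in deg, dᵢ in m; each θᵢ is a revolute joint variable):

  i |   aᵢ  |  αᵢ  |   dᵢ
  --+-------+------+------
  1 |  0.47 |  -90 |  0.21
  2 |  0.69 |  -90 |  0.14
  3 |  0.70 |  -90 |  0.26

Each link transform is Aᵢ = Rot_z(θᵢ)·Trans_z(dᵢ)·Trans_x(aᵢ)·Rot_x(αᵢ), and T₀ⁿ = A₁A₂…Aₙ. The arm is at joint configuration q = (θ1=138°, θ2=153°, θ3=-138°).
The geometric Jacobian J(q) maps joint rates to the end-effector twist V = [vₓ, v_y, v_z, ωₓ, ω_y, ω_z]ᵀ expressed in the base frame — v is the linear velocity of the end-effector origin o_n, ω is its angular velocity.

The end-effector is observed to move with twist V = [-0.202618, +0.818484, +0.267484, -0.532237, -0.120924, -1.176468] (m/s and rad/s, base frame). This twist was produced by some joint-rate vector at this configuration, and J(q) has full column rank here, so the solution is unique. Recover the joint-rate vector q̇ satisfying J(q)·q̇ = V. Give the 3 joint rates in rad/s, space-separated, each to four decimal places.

o_n = [-0.5562, -0.3178, 0.3646]
J₁: ẑ×o_n = [0.3178, -0.5562, 0.0000], ω = ẑ
J2: z=[-0.6691, -0.7431, 0.0000] o=[-0.3493, 0.3145, 0.2100] → [-0.1149, 0.1034, 0.2693, -0.6691, -0.7431, 0.0000]
J3: z=[0.3374, -0.3038, 0.8910] o=[0.0139, -0.2009, -0.1033] → [-0.0379, -0.6658, -0.2126, 0.3374, -0.3038, 0.8910]
q̇ = J⁺·V = [-0.5590, 0.4460, -0.6930]

-0.5590 0.4460 -0.6930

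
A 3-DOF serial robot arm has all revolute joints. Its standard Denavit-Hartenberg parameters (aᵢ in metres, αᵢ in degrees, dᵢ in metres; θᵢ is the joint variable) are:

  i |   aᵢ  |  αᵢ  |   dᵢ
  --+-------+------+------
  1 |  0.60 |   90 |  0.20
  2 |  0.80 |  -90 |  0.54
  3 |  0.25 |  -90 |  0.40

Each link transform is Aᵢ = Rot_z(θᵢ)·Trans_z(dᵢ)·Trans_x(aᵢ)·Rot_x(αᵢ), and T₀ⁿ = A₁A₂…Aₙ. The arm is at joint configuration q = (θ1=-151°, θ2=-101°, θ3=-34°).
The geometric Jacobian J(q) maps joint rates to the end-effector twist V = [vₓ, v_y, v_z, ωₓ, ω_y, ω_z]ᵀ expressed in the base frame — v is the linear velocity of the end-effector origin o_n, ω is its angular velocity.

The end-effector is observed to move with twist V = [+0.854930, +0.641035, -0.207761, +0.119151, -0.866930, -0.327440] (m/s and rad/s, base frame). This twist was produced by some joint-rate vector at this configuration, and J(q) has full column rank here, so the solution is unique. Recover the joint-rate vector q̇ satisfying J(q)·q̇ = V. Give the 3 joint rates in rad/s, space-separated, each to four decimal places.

o_n = [-1.0297, 0.2065, -0.8651]
J₁: ẑ×o_n = [-0.2065, -1.0297, 0.0000], ω = ẑ
J2: z=[-0.4848, 0.8746, 0.0000] o=[-0.5248, -0.2909, 0.2000] → [-0.9315, -0.5164, 0.2005, -0.4848, 0.8746, 0.0000]
J3: z=[-0.8586, -0.4759, -0.1908] o=[-0.6531, 0.2554, -0.5853] → [0.1238, -0.1683, -0.1372, -0.8586, -0.4759, -0.1908]
q̇ = J⁺·V = [-0.2660, -0.8160, 0.3220]

-0.2660 -0.8160 0.3220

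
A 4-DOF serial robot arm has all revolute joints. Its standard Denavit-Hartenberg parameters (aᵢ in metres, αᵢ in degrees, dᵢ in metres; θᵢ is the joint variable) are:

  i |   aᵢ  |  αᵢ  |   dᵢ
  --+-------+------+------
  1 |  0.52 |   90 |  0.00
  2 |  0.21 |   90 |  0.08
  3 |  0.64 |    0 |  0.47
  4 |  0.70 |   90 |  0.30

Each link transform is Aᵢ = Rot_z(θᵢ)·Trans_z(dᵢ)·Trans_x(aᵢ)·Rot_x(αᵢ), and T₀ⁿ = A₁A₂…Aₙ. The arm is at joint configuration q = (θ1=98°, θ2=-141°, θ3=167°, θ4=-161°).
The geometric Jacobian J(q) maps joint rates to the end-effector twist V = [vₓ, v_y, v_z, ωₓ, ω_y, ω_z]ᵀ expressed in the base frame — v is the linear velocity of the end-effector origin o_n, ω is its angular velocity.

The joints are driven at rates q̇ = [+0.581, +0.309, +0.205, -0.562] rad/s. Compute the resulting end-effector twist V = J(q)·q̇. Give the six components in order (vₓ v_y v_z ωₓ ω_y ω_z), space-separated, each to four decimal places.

o_n = [0.3199, -0.1410, 0.4206]
J₁: ẑ×o_n = [0.1410, 0.3199, -0.0000], ω = ẑ
J2: z=[0.9903, 0.1392, 0.0000] o=[-0.0724, 0.5149, 0.0000] → [0.0585, -0.4165, -0.7042, 0.9903, 0.1392, 0.0000]
J3: z=[0.0876, -0.6232, 0.7771] o=[0.0296, 0.3645, -0.1322] → [0.0484, 0.1772, 0.1366, 0.0876, -0.6232, 0.7771]
J4: z=[0.0876, -0.6232, 0.7771] o=[0.1458, 0.5715, 0.6255] → [0.6815, 0.1532, 0.0460, 0.0876, -0.6232, 0.7771]
V = J·q̇ = [-0.2730, 0.0074, -0.2155, 0.2747, 0.2655, 0.3036]

-0.2730 0.0074 -0.2155 0.2747 0.2655 0.3036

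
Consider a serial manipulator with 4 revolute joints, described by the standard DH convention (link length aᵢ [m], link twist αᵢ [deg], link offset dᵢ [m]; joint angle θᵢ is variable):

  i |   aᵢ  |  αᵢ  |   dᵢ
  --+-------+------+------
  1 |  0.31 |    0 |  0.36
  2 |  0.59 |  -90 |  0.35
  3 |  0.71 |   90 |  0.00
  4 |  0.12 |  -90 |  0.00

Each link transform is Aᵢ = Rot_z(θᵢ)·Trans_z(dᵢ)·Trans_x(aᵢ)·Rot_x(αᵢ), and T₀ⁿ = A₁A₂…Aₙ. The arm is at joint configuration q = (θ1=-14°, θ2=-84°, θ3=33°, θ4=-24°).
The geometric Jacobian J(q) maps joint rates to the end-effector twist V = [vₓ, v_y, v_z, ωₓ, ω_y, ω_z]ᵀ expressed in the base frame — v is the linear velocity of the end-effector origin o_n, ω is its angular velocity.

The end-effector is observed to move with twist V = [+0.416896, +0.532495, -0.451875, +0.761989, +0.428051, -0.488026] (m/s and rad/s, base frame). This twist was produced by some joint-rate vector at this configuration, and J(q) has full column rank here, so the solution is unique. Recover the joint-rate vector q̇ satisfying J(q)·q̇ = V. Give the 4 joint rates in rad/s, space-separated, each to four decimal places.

o_n = [0.0747, -1.3332, 0.2636]
J₁: ẑ×o_n = [1.3332, 0.0747, -0.0000], ω = ẑ
J2: z=[0.0000, 0.0000, 1.0000] o=[0.3008, -0.0750, 0.3600] → [1.2582, -0.2261, 0.0000, 0.0000, 0.0000, 1.0000]
J3: z=[0.9903, -0.1392, 0.0000] o=[0.2187, -0.6593, 0.7100] → [0.0621, 0.4421, -0.6874, 0.9903, -0.1392, 0.0000]
J4: z=[-0.0758, -0.5393, 0.8387] o=[0.1358, -1.2489, 0.3233] → [0.1029, -0.0558, -0.0266, -0.0758, -0.5393, 0.8387]
q̇ = J⁺·V = [0.8150, -0.4870, 0.6950, -0.9730]

0.8150 -0.4870 0.6950 -0.9730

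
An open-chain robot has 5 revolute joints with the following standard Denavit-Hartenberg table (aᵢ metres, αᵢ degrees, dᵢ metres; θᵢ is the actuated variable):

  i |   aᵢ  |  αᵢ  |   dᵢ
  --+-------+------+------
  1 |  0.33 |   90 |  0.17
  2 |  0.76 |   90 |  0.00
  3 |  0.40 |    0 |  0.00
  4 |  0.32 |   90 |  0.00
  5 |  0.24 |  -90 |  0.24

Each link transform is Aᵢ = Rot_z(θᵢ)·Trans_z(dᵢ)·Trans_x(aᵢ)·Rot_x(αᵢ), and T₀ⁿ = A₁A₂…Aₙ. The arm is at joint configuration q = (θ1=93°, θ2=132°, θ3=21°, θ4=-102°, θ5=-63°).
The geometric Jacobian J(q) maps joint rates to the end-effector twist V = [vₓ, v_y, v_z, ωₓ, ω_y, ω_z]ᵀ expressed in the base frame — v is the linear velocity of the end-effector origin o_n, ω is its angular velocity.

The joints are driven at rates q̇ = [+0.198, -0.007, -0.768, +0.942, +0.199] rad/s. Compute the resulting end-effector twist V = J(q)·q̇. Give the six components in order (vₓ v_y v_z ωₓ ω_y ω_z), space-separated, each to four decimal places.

o_n = [-0.2927, -0.4896, 0.7429]
J₁: ẑ×o_n = [0.4896, -0.2927, 0.0000], ω = ẑ
J2: z=[0.9986, 0.0523, 0.0000] o=[-0.0173, 0.3295, 0.1700] → [0.0300, -0.5721, -0.8036, 0.9986, 0.0523, 0.0000]
J3: z=[-0.0389, 0.7421, 0.6691] o=[0.0093, -0.1783, 0.7348] → [0.2143, -0.2018, 0.2362, -0.0389, 0.7421, 0.6691]
J4: z=[-0.0389, 0.7421, 0.6691] o=[0.1656, -0.4203, 1.0123] → [-0.1536, -0.3171, 0.3428, -0.0389, 0.7421, 0.6691]
J5: z=[-0.1908, 0.6518, -0.7340] o=[-0.1483, -0.4703, 1.0495] → [-0.2140, 0.0475, 0.0978, -0.1908, 0.6518, -0.7340]
V = J·q̇ = [-0.2551, -0.1882, 0.1665, -0.0517, 0.2585, 0.1684]

-0.2551 -0.1882 0.1665 -0.0517 0.2585 0.1684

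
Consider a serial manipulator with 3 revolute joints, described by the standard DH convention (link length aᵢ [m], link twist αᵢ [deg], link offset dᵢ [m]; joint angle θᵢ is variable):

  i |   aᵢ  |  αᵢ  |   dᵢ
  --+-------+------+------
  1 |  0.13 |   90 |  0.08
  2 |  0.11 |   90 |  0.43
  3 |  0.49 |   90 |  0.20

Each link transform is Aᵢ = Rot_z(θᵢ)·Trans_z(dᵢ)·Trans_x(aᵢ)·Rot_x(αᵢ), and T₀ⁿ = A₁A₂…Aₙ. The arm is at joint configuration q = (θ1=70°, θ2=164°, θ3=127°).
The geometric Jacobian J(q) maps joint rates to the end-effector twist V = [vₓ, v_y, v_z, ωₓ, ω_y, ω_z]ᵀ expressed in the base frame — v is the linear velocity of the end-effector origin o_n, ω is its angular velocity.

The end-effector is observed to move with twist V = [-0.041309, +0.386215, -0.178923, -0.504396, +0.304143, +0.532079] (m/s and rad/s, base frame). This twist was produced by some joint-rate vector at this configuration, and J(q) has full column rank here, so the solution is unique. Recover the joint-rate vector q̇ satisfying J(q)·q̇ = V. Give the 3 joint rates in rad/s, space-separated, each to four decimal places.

o_n = [0.8959, 0.0601, 0.2213]
J₁: ẑ×o_n = [-0.0601, 0.8959, 0.0000], ω = ẑ
J2: z=[0.9397, -0.3420, 0.0000] o=[0.0445, 0.1222, 0.0800] → [-0.0483, -0.1328, 0.2329, 0.9397, -0.3420, 0.0000]
J3: z=[0.0943, 0.2590, 0.9613] o=[0.4124, -0.1243, 0.1103] → [-0.1484, 0.4543, -0.1079, 0.0943, 0.2590, 0.9613]
q̇ = J⁺·V = [0.1370, -0.5780, 0.4110]

0.1370 -0.5780 0.4110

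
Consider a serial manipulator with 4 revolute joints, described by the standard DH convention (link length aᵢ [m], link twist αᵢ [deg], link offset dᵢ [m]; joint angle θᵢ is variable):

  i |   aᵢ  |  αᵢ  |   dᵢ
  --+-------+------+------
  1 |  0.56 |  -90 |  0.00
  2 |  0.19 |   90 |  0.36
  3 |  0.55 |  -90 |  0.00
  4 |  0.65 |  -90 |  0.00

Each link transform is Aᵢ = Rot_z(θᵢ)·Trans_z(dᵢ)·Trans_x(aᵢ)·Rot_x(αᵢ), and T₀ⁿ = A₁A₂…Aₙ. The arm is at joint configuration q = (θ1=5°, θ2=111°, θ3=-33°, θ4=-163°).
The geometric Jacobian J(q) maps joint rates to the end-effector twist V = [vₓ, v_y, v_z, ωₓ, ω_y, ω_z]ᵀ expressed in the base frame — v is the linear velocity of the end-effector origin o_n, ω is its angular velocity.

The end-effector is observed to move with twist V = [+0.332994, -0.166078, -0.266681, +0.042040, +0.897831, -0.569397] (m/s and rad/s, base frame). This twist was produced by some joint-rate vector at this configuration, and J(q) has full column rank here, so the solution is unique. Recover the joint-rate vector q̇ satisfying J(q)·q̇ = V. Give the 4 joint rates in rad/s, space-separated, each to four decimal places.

o_n = [0.6534, 0.4577, -0.1894]
J₁: ẑ×o_n = [-0.4577, 0.6534, 0.0000], ω = ẑ
J2: z=[-0.0872, 0.9962, 0.0000] o=[0.5579, 0.0488, 0.0000] → [-0.1887, -0.0165, -0.1308, -0.0872, 0.9962, 0.0000]
J3: z=[0.9300, 0.0814, -0.3584] o=[0.4587, 0.4015, -0.1774] → [0.0192, -0.0586, 0.0364, 0.9300, 0.0814, -0.3584]
J4: z=[-0.2675, 0.8185, -0.5085] o=[0.3201, 0.0887, -0.6080] → [0.5302, -0.0575, -0.3716, -0.2675, 0.8185, -0.5085]
q̇ = J⁺·V = [-0.1680, 0.3800, 0.2560, 0.6090]

-0.1680 0.3800 0.2560 0.6090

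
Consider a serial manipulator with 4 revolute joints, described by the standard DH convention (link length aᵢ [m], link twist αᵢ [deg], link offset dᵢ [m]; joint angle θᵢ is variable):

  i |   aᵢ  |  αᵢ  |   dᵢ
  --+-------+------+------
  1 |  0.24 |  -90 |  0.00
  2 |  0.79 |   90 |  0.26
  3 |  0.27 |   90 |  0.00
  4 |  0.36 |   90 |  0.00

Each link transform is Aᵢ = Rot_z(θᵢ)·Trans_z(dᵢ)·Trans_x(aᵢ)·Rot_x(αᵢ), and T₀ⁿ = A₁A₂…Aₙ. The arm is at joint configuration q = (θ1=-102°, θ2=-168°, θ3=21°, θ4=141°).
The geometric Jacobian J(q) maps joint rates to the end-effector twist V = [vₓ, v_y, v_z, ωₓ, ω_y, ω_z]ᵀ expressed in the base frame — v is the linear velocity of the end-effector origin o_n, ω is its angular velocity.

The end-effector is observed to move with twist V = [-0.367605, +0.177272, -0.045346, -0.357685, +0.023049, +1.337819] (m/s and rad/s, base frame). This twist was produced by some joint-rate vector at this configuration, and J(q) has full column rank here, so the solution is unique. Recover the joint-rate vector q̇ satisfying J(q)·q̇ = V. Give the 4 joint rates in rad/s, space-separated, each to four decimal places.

0.6700 -0.1250 -0.6640 0.2460

o_n = [0.3696, 0.5051, -0.0593]
J₁: ẑ×o_n = [-0.5051, 0.3696, 0.0000], ω = ẑ
J2: z=[0.9781, -0.2079, 0.0000] o=[-0.0499, -0.2348, 0.0000] → [0.0123, 0.0580, 0.8109, 0.9781, -0.2079, 0.0000]
J3: z=[0.0432, 0.2034, -0.9781] o=[0.3651, 0.4670, 0.1643] → [-0.0082, 0.0052, 0.0007, 0.0432, 0.2034, -0.9781]
J4: z=[-0.8403, 0.5370, 0.0745] o=[0.5110, 0.6881, 0.2167] → [-0.1345, -0.2424, 0.2297, -0.8403, 0.5370, 0.0745]
q̇ = J⁺·V = [0.6700, -0.1250, -0.6640, 0.2460]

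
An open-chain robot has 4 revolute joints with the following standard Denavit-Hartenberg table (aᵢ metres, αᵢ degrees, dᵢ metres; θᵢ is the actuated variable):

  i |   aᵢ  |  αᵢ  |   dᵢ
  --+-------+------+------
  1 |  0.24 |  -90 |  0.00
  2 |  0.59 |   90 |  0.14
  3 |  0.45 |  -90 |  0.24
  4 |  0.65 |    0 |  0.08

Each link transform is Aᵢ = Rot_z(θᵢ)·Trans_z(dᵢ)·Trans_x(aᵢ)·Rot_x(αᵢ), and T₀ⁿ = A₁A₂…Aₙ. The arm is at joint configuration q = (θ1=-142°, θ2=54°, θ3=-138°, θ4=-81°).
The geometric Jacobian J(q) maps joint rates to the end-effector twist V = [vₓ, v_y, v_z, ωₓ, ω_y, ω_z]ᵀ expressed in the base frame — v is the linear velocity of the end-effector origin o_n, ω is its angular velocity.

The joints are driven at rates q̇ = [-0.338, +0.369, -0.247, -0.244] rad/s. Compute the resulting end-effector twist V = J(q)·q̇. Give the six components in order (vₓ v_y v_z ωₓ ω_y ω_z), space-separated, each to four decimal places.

o_n = [-1.0373, -0.4442, 0.3295]
J₁: ẑ×o_n = [0.4442, -1.0373, 0.0000], ω = ẑ
J2: z=[0.6157, -0.7880, 0.0000] o=[-0.1891, -0.1478, 0.0000] → [-0.2596, -0.2028, -0.8508, 0.6157, -0.7880, 0.0000]
J3: z=[-0.6375, -0.4981, 0.5878] o=[-0.3762, -0.4716, -0.4773] → [-0.4180, 0.1258, -0.3467, -0.6375, -0.4981, 0.5878]
J4: z=[-0.7675, 0.3435, -0.5413] o=[-0.5597, -0.2328, -0.0657] → [0.0213, 0.5618, 0.3262, -0.7675, 0.3435, -0.5413]
V = J·q̇ = [-0.1479, 0.1076, -0.3079, 0.5719, -0.2516, -0.3511]

-0.1479 0.1076 -0.3079 0.5719 -0.2516 -0.3511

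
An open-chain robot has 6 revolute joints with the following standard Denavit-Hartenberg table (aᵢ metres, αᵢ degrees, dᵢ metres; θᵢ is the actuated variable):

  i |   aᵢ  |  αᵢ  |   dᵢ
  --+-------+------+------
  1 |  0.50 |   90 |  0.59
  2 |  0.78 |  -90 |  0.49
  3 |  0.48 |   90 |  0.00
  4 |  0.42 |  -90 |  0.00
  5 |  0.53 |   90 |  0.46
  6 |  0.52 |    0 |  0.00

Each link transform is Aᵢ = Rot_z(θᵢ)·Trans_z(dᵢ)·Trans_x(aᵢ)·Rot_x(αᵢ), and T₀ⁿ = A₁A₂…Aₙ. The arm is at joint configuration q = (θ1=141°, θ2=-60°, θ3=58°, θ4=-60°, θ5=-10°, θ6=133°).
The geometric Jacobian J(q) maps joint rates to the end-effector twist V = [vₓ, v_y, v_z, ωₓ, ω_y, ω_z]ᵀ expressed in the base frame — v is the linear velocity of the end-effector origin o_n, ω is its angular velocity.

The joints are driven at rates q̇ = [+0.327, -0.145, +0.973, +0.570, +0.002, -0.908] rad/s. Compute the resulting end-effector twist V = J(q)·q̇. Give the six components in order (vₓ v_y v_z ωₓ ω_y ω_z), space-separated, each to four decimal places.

-0.5958 -1.5686 0.9076 -0.7158 0.0840 0.9469

o_n = [-1.4329, 0.1703, -0.8447]
J₁: ẑ×o_n = [-0.1703, -1.4329, 0.0000], ω = ẑ
J2: z=[0.6293, 0.7771, 0.0000] o=[-0.3886, 0.3147, 0.5900] → [-1.1150, 0.9029, 0.7208, 0.6293, 0.7771, 0.0000]
J3: z=[-0.6730, 0.5450, 0.5000] o=[-0.3833, 0.9409, -0.0855] → [-0.0285, -1.0358, 1.0907, -0.6730, 0.5450, 0.5000]
J4: z=[0.0040, 0.6787, -0.7344] o=[-0.7383, 0.7046, -0.3058] → [-0.7581, 0.5123, 0.4693, 0.0040, 0.6787, -0.7344]
J5: z=[-0.9770, -0.1539, -0.1474] o=[-0.6488, 0.4030, -0.5840] → [0.0058, -0.1391, 0.1067, -0.9770, -0.1539, -0.1474]
J6: z=[-0.0331, 0.7931, -0.6082] o=[-0.9867, 0.0198, -1.0652] → [0.2664, 0.2787, 0.3489, -0.0331, 0.7931, -0.6082]
V = J·q̇ = [-0.5958, -1.5686, 0.9076, -0.7158, 0.0840, 0.9469]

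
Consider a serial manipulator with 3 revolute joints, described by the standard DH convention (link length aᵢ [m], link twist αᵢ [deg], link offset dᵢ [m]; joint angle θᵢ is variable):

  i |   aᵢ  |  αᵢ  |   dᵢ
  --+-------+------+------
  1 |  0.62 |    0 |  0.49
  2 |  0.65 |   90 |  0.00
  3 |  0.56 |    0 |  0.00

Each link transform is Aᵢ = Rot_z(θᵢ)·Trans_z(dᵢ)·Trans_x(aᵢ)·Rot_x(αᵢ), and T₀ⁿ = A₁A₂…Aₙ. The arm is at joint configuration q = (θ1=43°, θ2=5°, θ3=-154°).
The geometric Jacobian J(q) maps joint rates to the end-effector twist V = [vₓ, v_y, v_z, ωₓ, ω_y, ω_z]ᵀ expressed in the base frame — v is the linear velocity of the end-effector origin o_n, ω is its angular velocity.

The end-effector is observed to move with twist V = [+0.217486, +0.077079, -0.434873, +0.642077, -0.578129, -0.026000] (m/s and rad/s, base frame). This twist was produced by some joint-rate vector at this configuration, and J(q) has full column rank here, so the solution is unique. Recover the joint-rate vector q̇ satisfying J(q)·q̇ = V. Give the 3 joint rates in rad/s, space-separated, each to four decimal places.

-0.1720 0.1460 0.8640

o_n = [0.5516, 0.5318, 0.2445]
J₁: ẑ×o_n = [-0.5318, 0.5516, 0.0000], ω = ẑ
J2: z=[0.0000, 0.0000, 1.0000] o=[0.4534, 0.4228, 0.4900] → [-0.1090, 0.0981, 0.0000, 0.0000, 0.0000, 1.0000]
J3: z=[0.7431, -0.6691, 0.0000] o=[0.8884, 0.9059, 0.4900] → [0.1643, 0.1824, -0.5033, 0.7431, -0.6691, 0.0000]
q̇ = J⁺·V = [-0.1720, 0.1460, 0.8640]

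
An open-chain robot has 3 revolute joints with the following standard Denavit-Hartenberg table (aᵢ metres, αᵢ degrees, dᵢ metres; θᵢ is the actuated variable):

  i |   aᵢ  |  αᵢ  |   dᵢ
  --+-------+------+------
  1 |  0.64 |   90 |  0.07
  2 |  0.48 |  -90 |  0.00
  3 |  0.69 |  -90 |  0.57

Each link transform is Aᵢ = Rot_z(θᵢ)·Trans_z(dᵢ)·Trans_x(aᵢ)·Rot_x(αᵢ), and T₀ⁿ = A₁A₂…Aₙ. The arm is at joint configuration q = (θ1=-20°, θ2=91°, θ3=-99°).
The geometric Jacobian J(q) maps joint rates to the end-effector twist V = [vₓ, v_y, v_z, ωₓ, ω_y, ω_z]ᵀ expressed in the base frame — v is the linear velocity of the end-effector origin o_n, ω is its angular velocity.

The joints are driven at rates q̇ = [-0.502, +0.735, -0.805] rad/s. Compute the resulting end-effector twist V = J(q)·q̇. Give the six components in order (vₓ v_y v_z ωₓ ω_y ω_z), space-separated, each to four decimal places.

-0.5437 0.2564 -0.9722 0.5050 -0.9660 -0.4880

o_n = [-0.1733, -0.6622, 0.4321]
J₁: ẑ×o_n = [0.6622, -0.1733, 0.0000], ω = ẑ
J2: z=[-0.3420, -0.9397, 0.0000] o=[0.6014, -0.2189, 0.0700] → [-0.3402, 0.1238, -0.5764, -0.3420, -0.9397, 0.0000]
J3: z=[-0.9395, 0.3420, -0.0175] o=[0.5935, -0.2160, 0.5499] → [-0.0481, -0.0974, 0.6814, -0.9395, 0.3420, -0.0175]
V = J·q̇ = [-0.5437, 0.2564, -0.9722, 0.5050, -0.9660, -0.4880]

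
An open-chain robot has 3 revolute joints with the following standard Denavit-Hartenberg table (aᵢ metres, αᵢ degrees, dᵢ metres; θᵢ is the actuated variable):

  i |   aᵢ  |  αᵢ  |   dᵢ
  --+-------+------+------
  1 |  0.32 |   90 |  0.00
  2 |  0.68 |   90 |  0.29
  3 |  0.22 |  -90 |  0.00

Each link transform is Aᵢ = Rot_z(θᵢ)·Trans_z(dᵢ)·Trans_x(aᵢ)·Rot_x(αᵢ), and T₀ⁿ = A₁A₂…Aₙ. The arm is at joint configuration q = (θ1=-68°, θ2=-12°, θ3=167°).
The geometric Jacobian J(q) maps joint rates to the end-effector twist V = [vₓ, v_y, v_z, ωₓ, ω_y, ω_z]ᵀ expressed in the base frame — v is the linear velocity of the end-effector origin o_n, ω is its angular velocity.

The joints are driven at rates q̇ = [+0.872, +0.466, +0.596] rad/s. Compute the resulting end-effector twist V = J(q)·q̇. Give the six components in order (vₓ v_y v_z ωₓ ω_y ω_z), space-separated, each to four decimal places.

o_n = [-0.0243, -0.8462, -0.0968]
J₁: ẑ×o_n = [0.8462, -0.0243, 0.0000], ω = ẑ
J2: z=[-0.9272, -0.3746, 0.0000] o=[0.1199, -0.2967, 0.0000] → [0.0363, -0.0898, 0.4555, -0.9272, -0.3746, 0.0000]
J3: z=[-0.0779, 0.1928, -0.9781] o=[0.1002, -1.0220, -0.1414] → [0.1806, 0.1252, 0.0103, -0.0779, 0.1928, -0.9781]
V = J·q̇ = [0.8624, 0.0116, 0.2184, -0.4785, -0.0597, 0.2890]

0.8624 0.0116 0.2184 -0.4785 -0.0597 0.2890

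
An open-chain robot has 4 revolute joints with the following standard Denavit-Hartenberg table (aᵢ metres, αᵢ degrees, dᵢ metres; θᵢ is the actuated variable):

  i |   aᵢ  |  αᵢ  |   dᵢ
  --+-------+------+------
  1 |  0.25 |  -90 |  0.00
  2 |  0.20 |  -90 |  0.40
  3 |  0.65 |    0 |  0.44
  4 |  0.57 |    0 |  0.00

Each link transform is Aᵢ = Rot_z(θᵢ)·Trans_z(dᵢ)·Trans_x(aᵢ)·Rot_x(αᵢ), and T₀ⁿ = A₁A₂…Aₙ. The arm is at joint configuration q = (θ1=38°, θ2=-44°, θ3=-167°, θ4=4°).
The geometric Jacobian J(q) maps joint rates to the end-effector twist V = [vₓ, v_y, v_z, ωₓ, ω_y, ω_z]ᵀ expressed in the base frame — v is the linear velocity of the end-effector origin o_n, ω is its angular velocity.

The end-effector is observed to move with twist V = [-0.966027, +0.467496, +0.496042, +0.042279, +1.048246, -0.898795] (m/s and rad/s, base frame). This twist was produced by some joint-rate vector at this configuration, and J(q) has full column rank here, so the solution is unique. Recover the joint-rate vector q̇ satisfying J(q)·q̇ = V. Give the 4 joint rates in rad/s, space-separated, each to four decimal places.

-0.1960 0.8000 0.6340 0.3430

o_n = [-0.5557, 0.4705, -0.9962]
J₁: ẑ×o_n = [-0.4705, -0.5557, 0.0000], ω = ẑ
J2: z=[-0.6157, 0.7880, 0.0000] o=[0.1970, 0.1539, 0.0000] → [-0.7850, -0.6133, 0.3982, -0.6157, 0.7880, 0.0000]
J3: z=[0.5474, 0.4277, -0.7193] o=[0.0641, 0.5577, 0.1389] → [-0.5482, 1.0672, 0.2173, 0.5474, 0.4277, -0.7193]
J4: z=[0.5474, 0.4277, -0.7193] o=[-0.1441, 0.5806, -0.6175] → [-0.2411, 0.5033, 0.1158, 0.5474, 0.4277, -0.7193]
q̇ = J⁺·V = [-0.1960, 0.8000, 0.6340, 0.3430]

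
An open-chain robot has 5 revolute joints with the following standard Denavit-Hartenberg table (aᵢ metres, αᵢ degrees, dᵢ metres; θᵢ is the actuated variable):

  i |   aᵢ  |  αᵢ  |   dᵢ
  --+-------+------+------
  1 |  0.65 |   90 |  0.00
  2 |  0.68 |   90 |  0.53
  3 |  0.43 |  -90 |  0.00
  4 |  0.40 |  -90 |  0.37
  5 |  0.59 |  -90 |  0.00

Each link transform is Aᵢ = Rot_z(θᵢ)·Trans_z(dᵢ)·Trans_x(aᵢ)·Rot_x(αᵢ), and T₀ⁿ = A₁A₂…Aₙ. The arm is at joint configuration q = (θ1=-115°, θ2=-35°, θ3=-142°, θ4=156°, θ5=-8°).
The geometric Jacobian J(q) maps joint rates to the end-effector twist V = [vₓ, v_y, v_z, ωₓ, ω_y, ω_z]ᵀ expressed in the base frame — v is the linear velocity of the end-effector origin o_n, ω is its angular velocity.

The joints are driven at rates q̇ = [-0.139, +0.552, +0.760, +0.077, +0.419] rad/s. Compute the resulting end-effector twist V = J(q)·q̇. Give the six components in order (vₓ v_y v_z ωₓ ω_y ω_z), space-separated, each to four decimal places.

o_n = [-1.2507, -1.5877, -0.4338]
J₁: ẑ×o_n = [1.5877, -1.2507, 0.0000], ω = ẑ
J2: z=[-0.9063, 0.4226, 0.0000] o=[-0.2747, -0.5891, 0.0000] → [-0.1833, -0.3932, 1.3175, -0.9063, 0.4226, 0.0000]
J3: z=[0.2424, 0.5198, -0.8192] o=[-0.9905, -0.8699, -0.3900] → [-0.6107, 0.2238, -0.0387, 0.2424, 0.5198, -0.8192]
J4: z=[0.5010, -0.7901, -0.3531] o=[-0.6332, -0.7303, -0.1957] → [-0.1146, 0.3374, -0.9175, 0.5010, -0.7901, -0.3531]
J5: z=[-0.1165, 0.3428, -0.9322] o=[-0.7909, -1.2259, -0.3582] → [-0.3632, 0.4199, 0.1998, -0.1165, 0.3428, -0.9322]
V = J·q̇ = [-0.9470, 0.3288, 0.7109, -0.3263, 0.7111, -1.1793]

-0.9470 0.3288 0.7109 -0.3263 0.7111 -1.1793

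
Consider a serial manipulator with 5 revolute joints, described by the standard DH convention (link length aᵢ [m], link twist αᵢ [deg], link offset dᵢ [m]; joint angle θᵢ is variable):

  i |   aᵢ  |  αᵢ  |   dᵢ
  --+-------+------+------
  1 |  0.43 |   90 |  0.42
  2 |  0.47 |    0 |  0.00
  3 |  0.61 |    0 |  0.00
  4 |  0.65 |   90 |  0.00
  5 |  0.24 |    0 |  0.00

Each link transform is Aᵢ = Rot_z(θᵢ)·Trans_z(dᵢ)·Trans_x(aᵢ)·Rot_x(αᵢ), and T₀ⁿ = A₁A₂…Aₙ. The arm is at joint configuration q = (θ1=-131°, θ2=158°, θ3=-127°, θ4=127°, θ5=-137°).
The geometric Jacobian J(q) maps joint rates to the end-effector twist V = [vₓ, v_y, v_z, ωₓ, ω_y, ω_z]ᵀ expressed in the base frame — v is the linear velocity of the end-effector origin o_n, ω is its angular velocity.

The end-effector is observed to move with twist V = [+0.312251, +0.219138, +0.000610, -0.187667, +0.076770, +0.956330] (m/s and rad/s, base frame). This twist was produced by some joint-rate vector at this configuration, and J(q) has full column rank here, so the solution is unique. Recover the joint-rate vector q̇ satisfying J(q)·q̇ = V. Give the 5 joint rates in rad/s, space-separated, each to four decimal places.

0.7950 0.3080 0.0910 -0.2070 0.1740

o_n = [0.0729, -0.1656, 1.0880]
J₁: ẑ×o_n = [0.1656, 0.0729, -0.0000], ω = ẑ
J2: z=[-0.7547, 0.6561, 0.0000] o=[-0.2821, -0.3245, 0.4200] → [0.4382, 0.5041, -0.3528, -0.7547, 0.6561, 0.0000]
J3: z=[-0.7547, 0.6561, 0.0000] o=[0.0038, 0.0044, 0.5961] → [0.3227, 0.3713, 0.0829, -0.7547, 0.6561, 0.0000]
J4: z=[-0.7547, 0.6561, 0.0000] o=[-0.3392, -0.3903, 0.9102] → [0.1166, 0.1341, -0.4399, -0.7547, 0.6561, 0.0000]
J5: z=[-0.2458, -0.2827, 0.9272] o=[0.0561, 0.0646, 1.1537] → [0.2320, -0.0006, 0.0613, -0.2458, -0.2827, 0.9272]
q̇ = J⁺·V = [0.7950, 0.3080, 0.0910, -0.2070, 0.1740]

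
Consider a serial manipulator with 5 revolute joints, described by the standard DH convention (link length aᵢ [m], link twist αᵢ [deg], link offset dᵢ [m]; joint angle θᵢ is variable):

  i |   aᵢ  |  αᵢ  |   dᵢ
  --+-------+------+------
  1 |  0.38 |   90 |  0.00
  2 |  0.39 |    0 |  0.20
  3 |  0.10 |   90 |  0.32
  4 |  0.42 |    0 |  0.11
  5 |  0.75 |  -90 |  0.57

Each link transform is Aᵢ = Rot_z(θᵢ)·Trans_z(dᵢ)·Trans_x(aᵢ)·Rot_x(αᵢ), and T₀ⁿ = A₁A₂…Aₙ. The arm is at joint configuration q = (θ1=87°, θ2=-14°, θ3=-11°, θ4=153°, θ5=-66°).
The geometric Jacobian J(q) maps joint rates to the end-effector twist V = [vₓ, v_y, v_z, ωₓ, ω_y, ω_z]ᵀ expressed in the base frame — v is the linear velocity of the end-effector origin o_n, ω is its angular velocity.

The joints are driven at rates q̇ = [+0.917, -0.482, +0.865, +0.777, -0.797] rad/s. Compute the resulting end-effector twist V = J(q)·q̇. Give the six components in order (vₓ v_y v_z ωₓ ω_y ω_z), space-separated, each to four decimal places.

-0.4558 1.3961 -0.3177 0.3829 -0.0116 0.9351

o_n = [1.4712, 0.1813, -0.6113]
J₁: ẑ×o_n = [-0.1813, 1.4712, 0.0000], ω = ẑ
J2: z=[0.9986, -0.0523, 0.0000] o=[0.0199, 0.3795, 0.0000] → [0.0320, 0.6105, -0.1219, 0.9986, -0.0523, 0.0000]
J3: z=[0.9986, -0.0523, 0.0000] o=[0.2394, 0.7469, -0.0943] → [0.0271, 0.5163, -0.5003, 0.9986, -0.0523, 0.0000]
J4: z=[-0.0221, -0.4220, -0.9063] o=[0.5637, 0.8207, -0.1366] → [-0.3791, -0.8329, 0.3971, -0.0221, -0.4220, -0.9063]
J5: z=[-0.0221, -0.4220, -0.9063] o=[0.7340, 0.4256, -0.0782] → [0.0037, -0.6799, 0.3165, -0.0221, -0.4220, -0.9063]
V = J·q̇ = [-0.4558, 1.3961, -0.3177, 0.3829, -0.0116, 0.9351]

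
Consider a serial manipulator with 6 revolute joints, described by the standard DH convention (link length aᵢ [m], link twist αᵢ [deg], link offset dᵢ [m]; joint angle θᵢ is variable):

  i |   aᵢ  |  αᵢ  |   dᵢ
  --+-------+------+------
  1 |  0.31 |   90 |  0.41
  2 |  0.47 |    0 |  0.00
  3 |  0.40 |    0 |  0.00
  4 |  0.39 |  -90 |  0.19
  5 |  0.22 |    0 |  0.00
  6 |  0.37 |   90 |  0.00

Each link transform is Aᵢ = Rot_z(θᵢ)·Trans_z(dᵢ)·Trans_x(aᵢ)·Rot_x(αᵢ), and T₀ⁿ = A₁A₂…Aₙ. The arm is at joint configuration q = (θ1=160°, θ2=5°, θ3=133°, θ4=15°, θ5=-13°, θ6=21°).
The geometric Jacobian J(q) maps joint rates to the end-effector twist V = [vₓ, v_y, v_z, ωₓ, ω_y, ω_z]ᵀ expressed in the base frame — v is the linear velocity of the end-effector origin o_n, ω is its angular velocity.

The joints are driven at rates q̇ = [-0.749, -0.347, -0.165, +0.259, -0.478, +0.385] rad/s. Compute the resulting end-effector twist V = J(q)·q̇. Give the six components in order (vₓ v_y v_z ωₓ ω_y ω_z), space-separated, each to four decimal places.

o_n = [0.4251, 0.0453, 1.1593]
J₁: ẑ×o_n = [-0.0453, 0.4251, 0.0000], ω = ẑ
J2: z=[0.3420, 0.9397, 0.0000] o=[-0.2913, 0.1060, 0.4100] → [0.7041, -0.2563, -0.6940, 0.3420, 0.9397, 0.0000]
J3: z=[0.3420, 0.9397, 0.0000] o=[-0.7313, 0.2662, 0.4510] → [0.6656, -0.2423, -1.1622, 0.3420, 0.9397, 0.0000]
J4: z=[0.3420, 0.9397, 0.0000] o=[-0.4519, 0.1645, 0.7186] → [0.4141, -0.1507, -0.8650, 0.3420, 0.9397, 0.0000]
J5: z=[0.4266, -0.1553, -0.8910] o=[-0.0604, 0.2242, 0.8957] → [-0.2003, -0.5451, -0.0009, 0.4266, -0.1553, -0.8910]
J6: z=[0.4266, -0.1553, -0.8910] o=[0.1360, 0.2054, 0.9930] → [-0.1684, -0.3286, -0.0234, 0.4266, -0.1553, -0.8910]
V = J·q̇ = [-0.1821, -0.0945, 0.2000, -0.1262, -0.2233, -0.6661]

-0.1821 -0.0945 0.2000 -0.1262 -0.2233 -0.6661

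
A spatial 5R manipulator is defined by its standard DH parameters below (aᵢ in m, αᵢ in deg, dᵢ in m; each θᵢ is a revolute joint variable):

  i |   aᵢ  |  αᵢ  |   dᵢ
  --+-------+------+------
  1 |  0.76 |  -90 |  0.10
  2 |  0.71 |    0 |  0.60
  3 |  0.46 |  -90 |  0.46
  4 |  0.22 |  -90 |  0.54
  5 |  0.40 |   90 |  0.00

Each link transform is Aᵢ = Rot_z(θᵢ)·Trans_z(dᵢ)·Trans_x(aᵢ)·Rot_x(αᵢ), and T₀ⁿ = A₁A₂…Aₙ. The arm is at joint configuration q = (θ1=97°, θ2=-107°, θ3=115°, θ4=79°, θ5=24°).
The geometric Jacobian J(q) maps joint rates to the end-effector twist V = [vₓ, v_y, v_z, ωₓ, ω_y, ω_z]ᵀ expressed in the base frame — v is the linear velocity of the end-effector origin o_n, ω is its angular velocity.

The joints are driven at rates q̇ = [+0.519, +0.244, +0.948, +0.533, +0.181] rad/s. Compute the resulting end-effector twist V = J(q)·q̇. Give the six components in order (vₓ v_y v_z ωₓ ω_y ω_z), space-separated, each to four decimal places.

o_n = [-0.6116, 0.9990, 0.3258]
J₁: ẑ×o_n = [-0.9990, -0.6116, 0.0000], ω = ẑ
J2: z=[-0.9925, -0.1219, 0.0000] o=[-0.0926, 0.7543, 0.1000] → [-0.0275, 0.2241, -0.3060, -0.9925, -0.1219, 0.0000]
J3: z=[-0.9925, -0.1219, 0.0000] o=[-0.6629, 0.4752, 0.7790] → [0.0552, -0.4498, -0.5136, -0.9925, -0.1219, 0.0000]
J4: z=[0.0170, -0.1381, -0.9903] o=[-1.1749, 0.8712, 0.7150] → [0.1802, -0.5512, 0.0800, 0.0170, -0.1381, -0.9903]
J5: z=[0.3079, -0.9416, 0.1366] o=[-0.9565, 0.8642, 0.1744] → [-0.1610, 0.0005, 0.3662, 0.3079, -0.9416, 0.1366]
V = J·q̇ = [-0.4059, -0.9829, -0.4527, -1.1184, -0.3893, 0.0159]

-0.4059 -0.9829 -0.4527 -1.1184 -0.3893 0.0159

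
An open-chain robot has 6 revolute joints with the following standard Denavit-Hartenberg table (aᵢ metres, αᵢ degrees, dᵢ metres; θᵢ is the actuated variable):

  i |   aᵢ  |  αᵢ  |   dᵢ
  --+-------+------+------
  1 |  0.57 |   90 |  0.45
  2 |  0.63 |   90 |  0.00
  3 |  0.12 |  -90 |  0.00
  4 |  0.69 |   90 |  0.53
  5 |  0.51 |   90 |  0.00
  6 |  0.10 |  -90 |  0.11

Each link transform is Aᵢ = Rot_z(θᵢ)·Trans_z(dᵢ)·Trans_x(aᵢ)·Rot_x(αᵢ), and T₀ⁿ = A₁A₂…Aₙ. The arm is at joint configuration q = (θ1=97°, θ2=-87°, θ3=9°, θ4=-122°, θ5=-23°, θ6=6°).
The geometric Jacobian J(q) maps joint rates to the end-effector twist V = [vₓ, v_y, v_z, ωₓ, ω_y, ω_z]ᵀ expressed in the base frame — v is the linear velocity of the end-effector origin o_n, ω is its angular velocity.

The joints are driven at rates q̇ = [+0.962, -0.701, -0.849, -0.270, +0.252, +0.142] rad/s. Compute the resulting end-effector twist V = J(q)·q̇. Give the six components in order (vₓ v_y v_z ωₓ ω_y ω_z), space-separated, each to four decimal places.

0.9528 0.2252 0.9744 -1.2418 0.8771 1.1351

o_n = [0.1588, -0.4273, 0.3191]
J₁: ẑ×o_n = [0.4273, 0.1588, -0.0000], ω = ẑ
J2: z=[0.9925, 0.1219, 0.0000] o=[-0.0695, 0.5658, 0.4500] → [-0.0160, 0.1299, -1.0135, 0.9925, 0.1219, 0.0000]
J3: z=[0.1217, -0.9912, -0.0523] o=[-0.0735, 0.5985, -0.1791] → [-0.5475, -0.0728, 0.1054, 0.1217, -0.9912, -0.0523]
J4: z=[0.9813, 0.1122, 0.1562] o=[-0.0556, 0.6069, -0.2975] → [0.2308, -0.5716, -1.0390, 0.9813, 0.1122, 0.1562]
J5: z=[-0.1908, 0.4656, 0.8642] o=[0.4812, 0.0607, 0.1153] → [0.5166, -0.2398, 0.2433, -0.1908, 0.4656, 0.8642]
J6: z=[-0.9128, 0.2397, -0.3307] o=[0.2971, -0.3738, 0.3087] → [-0.0152, 0.0552, 0.0820, -0.9128, 0.2397, -0.3307]
V = J·q̇ = [0.9528, 0.2252, 0.9744, -1.2418, 0.8771, 1.1351]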